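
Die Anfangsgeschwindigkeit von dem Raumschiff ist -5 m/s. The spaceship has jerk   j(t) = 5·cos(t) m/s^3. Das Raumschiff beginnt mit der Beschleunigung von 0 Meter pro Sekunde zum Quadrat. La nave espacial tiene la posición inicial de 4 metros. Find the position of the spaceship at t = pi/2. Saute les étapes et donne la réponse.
At t = pi/2, x = -1.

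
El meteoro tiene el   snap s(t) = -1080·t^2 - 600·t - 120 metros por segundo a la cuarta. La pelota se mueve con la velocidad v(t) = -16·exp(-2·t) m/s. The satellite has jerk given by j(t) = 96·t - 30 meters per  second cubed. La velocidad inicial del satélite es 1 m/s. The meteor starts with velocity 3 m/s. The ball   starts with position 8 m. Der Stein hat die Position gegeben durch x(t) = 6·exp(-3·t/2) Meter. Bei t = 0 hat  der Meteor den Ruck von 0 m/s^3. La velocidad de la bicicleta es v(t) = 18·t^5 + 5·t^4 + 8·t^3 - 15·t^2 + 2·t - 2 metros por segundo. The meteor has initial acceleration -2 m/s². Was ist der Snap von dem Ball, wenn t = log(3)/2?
Ausgehend von der Geschwindigkeit v(t) = -16·exp(-2·t), nehmen wir 3 Ableitungen. Die Ableitung von der Geschwindigkeit ergibt die Beschleunigung: a(t) = 32·exp(-2·t). Mit d/dt von a(t) finden wir j(t) = -64·exp(-2·t). Die Ableitung von dem Ruck ergibt den Snap: s(t) = 128·exp(-2·t). Mit s(t) = 128·exp(-2·t) und Einsetzen von t = log(3)/2, finden wir s = 128/3.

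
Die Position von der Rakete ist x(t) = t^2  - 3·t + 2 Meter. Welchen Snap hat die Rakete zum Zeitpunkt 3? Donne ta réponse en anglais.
We must differentiate our position equation x(t) = t^2 - 3·t + 2 4 times. Taking d/dt of x(t), we find v(t) = 2·t - 3. Taking d/dt of v(t), we find a(t) = 2. Differentiating acceleration, we get jerk: j(t) = 0. Taking d/dt of j(t), we find s(t) = 0. We have snap s(t) = 0. Substituting t = 3: s(3) = 0.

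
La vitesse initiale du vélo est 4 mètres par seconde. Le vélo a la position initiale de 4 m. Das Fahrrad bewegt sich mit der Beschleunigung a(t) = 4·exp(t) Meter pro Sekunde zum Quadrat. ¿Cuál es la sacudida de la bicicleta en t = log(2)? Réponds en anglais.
To solve this, we need to take 1 derivative of our acceleration equation a(t) = 4·exp(t). Differentiating acceleration, we get jerk: j(t) = 4·exp(t). From the given jerk equation j(t) = 4·exp(t), we substitute t = log(2) to get j = 8.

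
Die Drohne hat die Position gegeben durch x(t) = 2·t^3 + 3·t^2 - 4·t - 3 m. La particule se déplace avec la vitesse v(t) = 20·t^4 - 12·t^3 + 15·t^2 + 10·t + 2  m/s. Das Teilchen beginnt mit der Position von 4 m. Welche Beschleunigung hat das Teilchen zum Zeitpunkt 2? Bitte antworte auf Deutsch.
Ausgehend von der Geschwindigkeit v(t) = 20·t^4 - 12·t^3 + 15·t^2 + 10·t + 2, nehmen wir 1 Ableitung. Die Ableitung von der Geschwindigkeit ergibt die Beschleunigung: a(t) = 80·t^3 - 36·t^2 + 30·t + 10. Wir haben die Beschleunigung a(t) = 80·t^3 - 36·t^2 + 30·t + 10. Durch Einsetzen von t = 2: a(2) = 566.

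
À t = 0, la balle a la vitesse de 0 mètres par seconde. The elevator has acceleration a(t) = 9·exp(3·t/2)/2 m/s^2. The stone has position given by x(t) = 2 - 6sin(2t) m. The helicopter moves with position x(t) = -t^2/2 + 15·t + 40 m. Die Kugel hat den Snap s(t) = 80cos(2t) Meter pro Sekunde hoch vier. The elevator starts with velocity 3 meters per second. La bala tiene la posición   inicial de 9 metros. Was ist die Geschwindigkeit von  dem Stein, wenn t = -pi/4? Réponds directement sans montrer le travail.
Die Geschwindigkeit bei t = -pi/4 ist v = 0.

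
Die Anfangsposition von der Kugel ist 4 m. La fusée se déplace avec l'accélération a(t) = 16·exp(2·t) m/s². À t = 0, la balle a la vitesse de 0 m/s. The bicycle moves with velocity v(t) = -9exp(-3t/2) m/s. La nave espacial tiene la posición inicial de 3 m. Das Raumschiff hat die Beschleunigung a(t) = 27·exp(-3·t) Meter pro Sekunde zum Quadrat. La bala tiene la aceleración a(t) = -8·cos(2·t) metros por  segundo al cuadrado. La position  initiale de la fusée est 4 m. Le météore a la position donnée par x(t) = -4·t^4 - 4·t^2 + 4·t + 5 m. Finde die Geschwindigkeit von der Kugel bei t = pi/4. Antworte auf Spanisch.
Necesitamos integrar nuestra ecuación de la aceleración a(t) = -8·cos(2·t) 1 vez. La integral de la aceleración, con v(0) = 0, da la velocidad: v(t) = -4·sin(2·t). Tenemos la velocidad v(t) = -4·sin(2·t). Sustituyendo t = pi/4: v(pi/4) = -4.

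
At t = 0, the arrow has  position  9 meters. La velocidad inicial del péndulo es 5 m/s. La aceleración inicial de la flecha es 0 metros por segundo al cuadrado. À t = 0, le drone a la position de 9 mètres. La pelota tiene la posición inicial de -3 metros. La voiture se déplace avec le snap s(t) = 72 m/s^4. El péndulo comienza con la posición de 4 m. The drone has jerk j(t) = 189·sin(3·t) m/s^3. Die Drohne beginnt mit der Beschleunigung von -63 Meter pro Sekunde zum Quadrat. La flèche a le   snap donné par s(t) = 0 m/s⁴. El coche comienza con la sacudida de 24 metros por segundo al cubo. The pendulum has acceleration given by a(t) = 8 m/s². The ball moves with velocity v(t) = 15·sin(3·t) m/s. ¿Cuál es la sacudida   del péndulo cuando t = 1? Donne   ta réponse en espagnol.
Partiendo de la aceleración a(t) = 8, tomamos 1 derivada. La derivada de la aceleración da la sacudida: j(t) = 0. De la ecuación de la sacudida j(t) = 0, sustituimos t = 1 para obtener j = 0.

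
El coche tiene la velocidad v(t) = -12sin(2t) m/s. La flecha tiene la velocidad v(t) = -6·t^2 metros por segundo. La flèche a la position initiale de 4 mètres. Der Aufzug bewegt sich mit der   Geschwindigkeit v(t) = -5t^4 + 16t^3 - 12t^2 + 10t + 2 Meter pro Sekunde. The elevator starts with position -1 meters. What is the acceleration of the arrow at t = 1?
To solve this, we need to take 1 derivative of our velocity equation v(t) = -6·t^2. Taking d/dt of v(t), we find a(t) = -12·t. From the given acceleration equation a(t) = -12·t, we substitute t = 1 to get a = -12.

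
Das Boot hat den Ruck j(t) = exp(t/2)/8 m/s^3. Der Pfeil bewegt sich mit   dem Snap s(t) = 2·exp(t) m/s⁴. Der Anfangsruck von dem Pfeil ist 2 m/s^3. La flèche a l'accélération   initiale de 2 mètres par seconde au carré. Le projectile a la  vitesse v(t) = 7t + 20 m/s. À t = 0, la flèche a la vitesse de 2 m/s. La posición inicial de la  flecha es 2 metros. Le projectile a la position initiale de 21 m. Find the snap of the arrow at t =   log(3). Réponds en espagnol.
Tenemos el snap s(t) = 2·exp(t). Sustituyendo t = log(3): s(log(3)) = 6.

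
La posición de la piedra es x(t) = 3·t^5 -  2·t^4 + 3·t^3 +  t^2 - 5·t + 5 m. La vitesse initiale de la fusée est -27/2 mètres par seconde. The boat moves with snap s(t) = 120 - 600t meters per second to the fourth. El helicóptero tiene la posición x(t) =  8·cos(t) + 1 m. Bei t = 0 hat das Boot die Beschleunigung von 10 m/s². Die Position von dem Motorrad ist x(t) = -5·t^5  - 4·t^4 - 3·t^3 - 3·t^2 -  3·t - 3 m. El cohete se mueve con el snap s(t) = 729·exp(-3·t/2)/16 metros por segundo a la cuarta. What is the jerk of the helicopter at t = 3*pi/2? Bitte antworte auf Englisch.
We must differentiate our position equation x(t) = 8·cos(t) + 1 3 times. The derivative of position gives velocity: v(t) = -8·sin(t). The derivative of velocity gives acceleration: a(t) = -8·cos(t). The derivative of acceleration gives jerk: j(t) = 8·sin(t). From the given jerk equation j(t) = 8·sin(t), we substitute t = 3*pi/2 to get j = -8.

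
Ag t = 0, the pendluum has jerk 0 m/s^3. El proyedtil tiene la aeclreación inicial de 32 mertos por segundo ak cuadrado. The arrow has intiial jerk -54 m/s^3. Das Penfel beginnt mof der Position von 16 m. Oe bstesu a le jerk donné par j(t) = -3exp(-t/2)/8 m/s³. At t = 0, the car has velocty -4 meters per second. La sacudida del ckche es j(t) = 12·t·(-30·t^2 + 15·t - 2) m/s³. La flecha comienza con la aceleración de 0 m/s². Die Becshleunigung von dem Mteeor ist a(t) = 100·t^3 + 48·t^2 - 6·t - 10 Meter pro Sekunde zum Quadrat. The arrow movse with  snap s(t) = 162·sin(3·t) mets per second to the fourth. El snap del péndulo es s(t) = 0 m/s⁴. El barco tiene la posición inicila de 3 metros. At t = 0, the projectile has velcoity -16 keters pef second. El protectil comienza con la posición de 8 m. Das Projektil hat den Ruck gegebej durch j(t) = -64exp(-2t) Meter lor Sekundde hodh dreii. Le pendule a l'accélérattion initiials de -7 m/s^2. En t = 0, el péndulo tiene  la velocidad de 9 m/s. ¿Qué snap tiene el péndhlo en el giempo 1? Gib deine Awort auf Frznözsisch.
Nous avons le snap s(t) = 0. En substituant t = 1: s(1) = 0.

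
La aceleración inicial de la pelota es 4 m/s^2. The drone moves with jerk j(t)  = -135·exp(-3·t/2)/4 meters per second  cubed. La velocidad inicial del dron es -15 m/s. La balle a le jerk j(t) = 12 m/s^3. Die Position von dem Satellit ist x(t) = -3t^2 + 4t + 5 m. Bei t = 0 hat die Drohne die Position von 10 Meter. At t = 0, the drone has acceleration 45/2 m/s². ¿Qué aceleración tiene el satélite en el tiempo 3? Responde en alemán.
Um dies zu lösen, müssen wir 2 Ableitungen unserer Gleichung für die Position x(t) = -3·t^2 + 4·t + 5 nehmen. Durch Ableiten von der Position erhalten wir die Geschwindigkeit: v(t) = 4 - 6·t. Die Ableitung von der Geschwindigkeit ergibt die Beschleunigung: a(t) = -6. Wir haben die Beschleunigung a(t) = -6. Durch Einsetzen von t = 3: a(3) = -6.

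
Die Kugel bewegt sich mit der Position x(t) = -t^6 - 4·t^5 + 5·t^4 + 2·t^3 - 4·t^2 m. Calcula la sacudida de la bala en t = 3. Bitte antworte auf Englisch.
To solve this, we need to take 3 derivatives of our position equation x(t) = -t^6 - 4·t^5 + 5·t^4 + 2·t^3 - 4·t^2. Taking d/dt of x(t), we find v(t) = -6·t^5 - 20·t^4 + 20·t^3 + 6·t^2 - 8·t. The derivative of velocity gives acceleration: a(t) = -30·t^4 - 80·t^3 + 60·t^2 + 12·t - 8. Taking d/dt of a(t), we find j(t) = -120·t^3 - 240·t^2 + 120·t + 12. We have jerk j(t) = -120·t^3 - 240·t^2 + 120·t + 12. Substituting t = 3: j(3) = -5028.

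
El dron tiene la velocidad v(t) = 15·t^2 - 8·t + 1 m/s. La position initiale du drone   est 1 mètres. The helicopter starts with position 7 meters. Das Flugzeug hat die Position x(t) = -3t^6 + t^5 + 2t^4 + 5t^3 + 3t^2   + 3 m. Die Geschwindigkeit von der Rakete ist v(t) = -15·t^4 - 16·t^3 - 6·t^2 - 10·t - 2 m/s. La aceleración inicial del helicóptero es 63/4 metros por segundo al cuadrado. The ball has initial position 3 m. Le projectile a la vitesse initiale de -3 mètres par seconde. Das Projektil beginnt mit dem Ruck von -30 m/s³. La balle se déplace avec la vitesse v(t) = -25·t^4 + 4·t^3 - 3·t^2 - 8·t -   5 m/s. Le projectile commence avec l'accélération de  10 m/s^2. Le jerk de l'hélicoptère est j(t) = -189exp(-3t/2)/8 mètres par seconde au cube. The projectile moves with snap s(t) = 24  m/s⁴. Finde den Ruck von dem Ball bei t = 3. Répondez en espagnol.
Debemos derivar nuestra ecuación de la velocidad v(t) = -25·t^4 + 4·t^3 - 3·t^2 - 8·t - 5 2 veces. Derivando la velocidad, obtenemos la aceleración: a(t) = -100·t^3 + 12·t^2 - 6·t - 8. Tomando d/dt de a(t), encontramos j(t) = -300·t^2 + 24·t - 6. De la ecuación de la sacudida j(t) = -300·t^2 + 24·t - 6, sustituimos t = 3 para obtener j = -2634.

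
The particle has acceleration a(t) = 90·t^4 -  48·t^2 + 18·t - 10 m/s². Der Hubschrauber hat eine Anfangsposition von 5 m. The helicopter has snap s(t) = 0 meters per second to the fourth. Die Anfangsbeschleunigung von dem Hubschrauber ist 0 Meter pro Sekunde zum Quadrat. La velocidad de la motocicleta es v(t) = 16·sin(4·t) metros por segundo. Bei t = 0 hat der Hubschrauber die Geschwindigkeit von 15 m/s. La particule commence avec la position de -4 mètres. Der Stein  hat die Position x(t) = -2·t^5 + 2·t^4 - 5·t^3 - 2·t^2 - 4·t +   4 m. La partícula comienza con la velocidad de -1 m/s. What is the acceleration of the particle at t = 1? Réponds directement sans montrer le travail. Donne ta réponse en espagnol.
a(1) = 50.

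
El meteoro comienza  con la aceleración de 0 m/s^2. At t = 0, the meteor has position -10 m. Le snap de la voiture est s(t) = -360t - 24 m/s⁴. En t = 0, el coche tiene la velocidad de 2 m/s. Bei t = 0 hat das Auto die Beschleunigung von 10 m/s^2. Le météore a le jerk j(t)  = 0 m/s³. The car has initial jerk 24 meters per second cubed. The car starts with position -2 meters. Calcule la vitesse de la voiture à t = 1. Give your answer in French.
Nous devons intégrer notre équation du snap s(t) = -360·t - 24 3 fois. En intégrant le snap et en utilisant la condition initiale j(0) = 24, nous obtenons j(t) = -180·t^2 - 24·t + 24. La primitive du jerk, avec a(0) = 10, donne l'accélération: a(t) = -60·t^3 - 12·t^2 + 24·t + 10. La primitive de l'accélération, avec v(0) = 2, donne la vitesse: v(t) = -15·t^4 - 4·t^3 + 12·t^2 + 10·t + 2. Nous avons la vitesse v(t) = -15·t^4 - 4·t^3 + 12·t^2 + 10·t + 2. En substituant t = 1: v(1) = 5.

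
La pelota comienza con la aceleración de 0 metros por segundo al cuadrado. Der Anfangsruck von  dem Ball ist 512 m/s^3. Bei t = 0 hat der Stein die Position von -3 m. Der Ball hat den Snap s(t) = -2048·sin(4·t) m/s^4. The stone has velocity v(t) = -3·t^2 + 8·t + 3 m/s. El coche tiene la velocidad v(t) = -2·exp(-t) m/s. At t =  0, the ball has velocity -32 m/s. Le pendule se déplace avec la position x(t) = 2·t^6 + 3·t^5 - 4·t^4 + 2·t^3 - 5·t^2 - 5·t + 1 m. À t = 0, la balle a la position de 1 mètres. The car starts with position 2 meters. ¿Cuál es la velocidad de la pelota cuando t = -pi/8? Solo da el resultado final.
La velocidad en t = -pi/8 es v = 0.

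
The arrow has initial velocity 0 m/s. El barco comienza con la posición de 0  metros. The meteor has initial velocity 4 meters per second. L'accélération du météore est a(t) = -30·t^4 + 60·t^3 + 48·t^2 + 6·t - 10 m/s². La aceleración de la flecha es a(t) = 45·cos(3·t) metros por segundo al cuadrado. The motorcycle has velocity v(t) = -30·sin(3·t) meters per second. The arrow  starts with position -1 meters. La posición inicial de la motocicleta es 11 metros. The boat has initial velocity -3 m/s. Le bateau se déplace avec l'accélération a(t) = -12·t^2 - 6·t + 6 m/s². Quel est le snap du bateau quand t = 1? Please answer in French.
Pour résoudre ceci, nous devons prendre 2 dérivées de notre équation de l'accélération a(t) = -12·t^2 - 6·t + 6. La dérivée de l'accélération donne le jerk: j(t) = -24·t - 6. En dérivant le jerk, nous obtenons le snap: s(t) = -24. De l'équation du snap s(t) = -24, nous substituons t = 1 pour obtenir s = -24.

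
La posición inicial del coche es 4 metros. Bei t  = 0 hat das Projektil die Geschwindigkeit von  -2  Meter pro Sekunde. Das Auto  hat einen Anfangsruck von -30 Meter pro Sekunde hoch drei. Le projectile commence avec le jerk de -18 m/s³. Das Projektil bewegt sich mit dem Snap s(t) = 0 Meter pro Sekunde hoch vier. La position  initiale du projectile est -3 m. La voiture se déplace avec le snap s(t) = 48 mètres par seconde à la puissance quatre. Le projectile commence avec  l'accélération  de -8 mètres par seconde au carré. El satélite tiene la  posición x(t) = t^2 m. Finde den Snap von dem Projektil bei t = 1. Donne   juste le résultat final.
Die Antwort ist 0.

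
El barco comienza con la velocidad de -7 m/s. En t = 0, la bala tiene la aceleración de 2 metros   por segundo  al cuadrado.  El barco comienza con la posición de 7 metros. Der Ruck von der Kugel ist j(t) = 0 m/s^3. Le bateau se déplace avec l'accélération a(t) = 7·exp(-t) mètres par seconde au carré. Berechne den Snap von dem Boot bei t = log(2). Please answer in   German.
Ausgehend von der Beschleunigung a(t) = 7·exp(-t), nehmen wir 2 Ableitungen. Mit d/dt von a(t) finden wir j(t) = -7·exp(-t). Durch Ableiten von dem Ruck erhalten wir den Snap: s(t) = 7·exp(-t). Wir haben den Snap s(t) = 7·exp(-t). Durch Einsetzen von t = log(2): s(log(2)) = 7/2.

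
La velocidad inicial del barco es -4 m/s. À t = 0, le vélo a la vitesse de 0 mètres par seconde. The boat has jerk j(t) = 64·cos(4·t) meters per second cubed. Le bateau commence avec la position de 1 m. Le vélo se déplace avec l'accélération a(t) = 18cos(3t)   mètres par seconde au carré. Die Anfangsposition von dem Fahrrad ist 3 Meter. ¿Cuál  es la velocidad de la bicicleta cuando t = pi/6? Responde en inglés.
We must find the antiderivative of our acceleration equation a(t) = 18·cos(3·t) 1 time. The integral of acceleration is velocity. Using v(0) = 0, we get v(t) = 6·sin(3·t). From the given velocity equation v(t) = 6·sin(3·t), we substitute t = pi/6 to get v = 6.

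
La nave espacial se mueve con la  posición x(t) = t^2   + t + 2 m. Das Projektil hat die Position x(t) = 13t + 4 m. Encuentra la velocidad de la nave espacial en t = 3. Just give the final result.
v(3) = 7.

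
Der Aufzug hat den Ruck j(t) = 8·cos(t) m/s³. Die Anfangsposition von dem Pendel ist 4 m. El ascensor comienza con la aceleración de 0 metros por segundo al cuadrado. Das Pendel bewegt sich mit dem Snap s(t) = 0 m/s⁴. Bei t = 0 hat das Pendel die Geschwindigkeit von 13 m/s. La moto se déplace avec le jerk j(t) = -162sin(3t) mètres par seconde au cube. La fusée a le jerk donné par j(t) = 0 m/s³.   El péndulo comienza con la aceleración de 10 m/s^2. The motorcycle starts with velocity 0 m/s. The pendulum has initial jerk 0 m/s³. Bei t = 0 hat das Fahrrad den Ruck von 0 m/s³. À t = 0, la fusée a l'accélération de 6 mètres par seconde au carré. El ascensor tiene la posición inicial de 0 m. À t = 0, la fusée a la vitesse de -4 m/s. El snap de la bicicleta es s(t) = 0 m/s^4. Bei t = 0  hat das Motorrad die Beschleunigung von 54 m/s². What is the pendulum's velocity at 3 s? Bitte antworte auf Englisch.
We need to integrate our snap equation s(t) = 0 3 times. Taking ∫s(t)dt and applying j(0) = 0, we find j(t) = 0. The antiderivative of jerk, with a(0) = 10, gives acceleration: a(t) = 10. The antiderivative of acceleration is velocity. Using v(0) = 13, we get v(t) = 10·t + 13. From the given velocity equation v(t) = 10·t + 13, we substitute t = 3 to get v = 43.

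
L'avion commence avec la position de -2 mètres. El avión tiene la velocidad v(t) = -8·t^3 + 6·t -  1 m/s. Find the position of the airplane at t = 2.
We must find the integral of our velocity equation v(t) = -8·t^3 + 6·t - 1 1 time. Taking ∫v(t)dt and applying x(0) = -2, we find x(t) = -2·t^4 + 3·t^2 - t - 2. We have position x(t) = -2·t^4 + 3·t^2 - t - 2. Substituting t = 2: x(2) = -24.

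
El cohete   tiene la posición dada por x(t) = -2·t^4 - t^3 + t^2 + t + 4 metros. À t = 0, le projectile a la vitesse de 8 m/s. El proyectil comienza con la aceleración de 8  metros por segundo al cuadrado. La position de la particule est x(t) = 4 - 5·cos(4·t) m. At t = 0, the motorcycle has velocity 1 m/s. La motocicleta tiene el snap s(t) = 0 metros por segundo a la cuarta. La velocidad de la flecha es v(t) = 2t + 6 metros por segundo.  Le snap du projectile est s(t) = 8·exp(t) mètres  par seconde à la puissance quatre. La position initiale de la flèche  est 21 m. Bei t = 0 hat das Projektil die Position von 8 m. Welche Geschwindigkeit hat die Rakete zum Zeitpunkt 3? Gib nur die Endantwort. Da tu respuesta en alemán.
Die Antwort ist -236.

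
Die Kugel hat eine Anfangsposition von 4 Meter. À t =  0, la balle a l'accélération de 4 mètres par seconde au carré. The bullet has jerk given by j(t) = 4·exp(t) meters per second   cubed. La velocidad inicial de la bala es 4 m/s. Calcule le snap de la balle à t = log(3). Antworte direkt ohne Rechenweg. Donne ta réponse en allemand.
Die Antwort ist 12.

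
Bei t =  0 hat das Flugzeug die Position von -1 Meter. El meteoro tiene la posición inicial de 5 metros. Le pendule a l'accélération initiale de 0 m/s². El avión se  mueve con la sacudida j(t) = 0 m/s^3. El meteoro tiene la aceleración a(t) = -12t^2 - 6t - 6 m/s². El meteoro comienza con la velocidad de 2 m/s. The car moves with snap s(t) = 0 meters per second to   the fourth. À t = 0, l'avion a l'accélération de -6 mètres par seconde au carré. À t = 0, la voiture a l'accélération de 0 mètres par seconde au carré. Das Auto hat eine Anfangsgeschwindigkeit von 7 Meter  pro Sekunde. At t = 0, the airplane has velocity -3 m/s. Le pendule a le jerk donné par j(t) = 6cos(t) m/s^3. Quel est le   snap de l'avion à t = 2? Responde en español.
Debemos derivar nuestra ecuación de la sacudida j(t) = 0 1 vez. La derivada de la sacudida da el snap: s(t) = 0. Tenemos el snap s(t) = 0. Sustituyendo t = 2: s(2) = 0.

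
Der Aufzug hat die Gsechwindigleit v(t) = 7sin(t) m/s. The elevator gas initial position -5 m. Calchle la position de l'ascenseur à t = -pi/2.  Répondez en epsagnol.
Necesitamos integrar nuestra ecuación de la velocidad v(t) = 7·sin(t) 1 vez. Tomando ∫v(t)dt y aplicando x(0) = -5, encontramos x(t) = 2 - 7·cos(t). De la ecuación de la posición x(t) = 2 - 7·cos(t), sustituimos t = -pi/2 para obtener x = 2.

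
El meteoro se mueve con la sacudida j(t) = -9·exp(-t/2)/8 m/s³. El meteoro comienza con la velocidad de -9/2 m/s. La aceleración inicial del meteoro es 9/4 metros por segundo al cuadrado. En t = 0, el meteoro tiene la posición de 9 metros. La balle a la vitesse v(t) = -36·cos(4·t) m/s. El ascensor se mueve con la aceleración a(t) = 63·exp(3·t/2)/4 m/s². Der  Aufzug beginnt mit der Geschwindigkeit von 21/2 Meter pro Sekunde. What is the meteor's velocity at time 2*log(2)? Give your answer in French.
Nous devons intégrer notre équation du jerk j(t) = -9·exp(-t/2)/8 2 fois. En intégrant le jerk et en utilisant la condition initiale a(0) = 9/4, nous obtenons a(t) = 9·exp(-t/2)/4. En prenant ∫a(t)dt et en appliquant v(0) = -9/2, nous trouvons v(t) = -9·exp(-t/2)/2. En utilisant v(t) = -9·exp(-t/2)/2 et en substituant t = 2*log(2), nous trouvons v = -9/4.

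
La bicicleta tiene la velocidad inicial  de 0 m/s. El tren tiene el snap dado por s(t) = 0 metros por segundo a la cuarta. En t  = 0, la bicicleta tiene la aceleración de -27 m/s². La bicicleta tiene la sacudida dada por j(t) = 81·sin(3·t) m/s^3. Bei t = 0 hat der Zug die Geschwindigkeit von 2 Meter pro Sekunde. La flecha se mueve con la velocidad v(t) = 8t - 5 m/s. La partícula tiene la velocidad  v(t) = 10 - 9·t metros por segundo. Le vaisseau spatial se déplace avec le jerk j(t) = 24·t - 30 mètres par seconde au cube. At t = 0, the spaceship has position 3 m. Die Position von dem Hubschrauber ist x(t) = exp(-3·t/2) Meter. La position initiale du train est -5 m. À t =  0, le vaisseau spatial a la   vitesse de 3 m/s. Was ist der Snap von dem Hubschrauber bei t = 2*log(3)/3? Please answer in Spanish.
Debemos derivar nuestra ecuación de la posición x(t) = exp(-3·t/2) 4 veces. La derivada de la posición da la velocidad: v(t) = -3·exp(-3·t/2)/2. Tomando d/dt de v(t), encontramos a(t) = 9·exp(-3·t/2)/4. Derivando la aceleración, obtenemos la sacudida: j(t) = -27·exp(-3·t/2)/8. Derivando la sacudida, obtenemos el snap: s(t) = 81·exp(-3·t/2)/16. Tenemos el snap s(t) = 81·exp(-3·t/2)/16. Sustituyendo t = 2*log(3)/3: s(2*log(3)/3) = 27/16.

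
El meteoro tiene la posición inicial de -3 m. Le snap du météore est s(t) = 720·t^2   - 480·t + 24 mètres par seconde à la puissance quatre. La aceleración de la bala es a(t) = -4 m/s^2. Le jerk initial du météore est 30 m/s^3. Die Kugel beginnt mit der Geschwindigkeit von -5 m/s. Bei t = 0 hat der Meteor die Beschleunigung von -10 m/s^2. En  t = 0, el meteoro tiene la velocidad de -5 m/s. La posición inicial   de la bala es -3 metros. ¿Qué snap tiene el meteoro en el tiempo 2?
Tenemos el snap s(t) = 720·t^2 - 480·t + 24. Sustituyendo t = 2: s(2) = 1944.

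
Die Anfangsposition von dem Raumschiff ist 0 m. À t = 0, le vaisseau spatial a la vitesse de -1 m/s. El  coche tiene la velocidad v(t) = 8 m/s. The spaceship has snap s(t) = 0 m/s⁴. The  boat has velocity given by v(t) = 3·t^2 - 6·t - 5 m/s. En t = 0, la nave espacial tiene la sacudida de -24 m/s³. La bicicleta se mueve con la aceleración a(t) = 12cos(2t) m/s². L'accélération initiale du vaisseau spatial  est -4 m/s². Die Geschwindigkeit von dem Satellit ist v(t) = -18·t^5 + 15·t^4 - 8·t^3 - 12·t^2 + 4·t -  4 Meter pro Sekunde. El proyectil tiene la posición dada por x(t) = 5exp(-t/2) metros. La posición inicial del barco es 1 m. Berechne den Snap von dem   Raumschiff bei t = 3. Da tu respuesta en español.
Usando s(t) = 0 y sustituyendo t = 3, encontramos s = 0.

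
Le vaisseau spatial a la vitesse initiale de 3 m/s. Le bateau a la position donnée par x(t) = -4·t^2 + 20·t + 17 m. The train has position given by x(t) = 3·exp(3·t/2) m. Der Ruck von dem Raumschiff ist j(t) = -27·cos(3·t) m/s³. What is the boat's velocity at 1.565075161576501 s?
We must differentiate our position equation x(t) = -4·t^2 + 20·t + 17 1 time. Differentiating position, we get velocity: v(t) = 20 - 8·t. Using v(t) = 20 - 8·t and substituting t = 1.565075161576501, we find v = 7.47939870738799.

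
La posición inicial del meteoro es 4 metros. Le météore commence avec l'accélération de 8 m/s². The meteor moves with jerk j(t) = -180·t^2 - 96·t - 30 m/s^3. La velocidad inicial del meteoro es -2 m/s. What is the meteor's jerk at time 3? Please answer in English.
We have jerk j(t) = -180·t^2 - 96·t - 30. Substituting t = 3: j(3) = -1938.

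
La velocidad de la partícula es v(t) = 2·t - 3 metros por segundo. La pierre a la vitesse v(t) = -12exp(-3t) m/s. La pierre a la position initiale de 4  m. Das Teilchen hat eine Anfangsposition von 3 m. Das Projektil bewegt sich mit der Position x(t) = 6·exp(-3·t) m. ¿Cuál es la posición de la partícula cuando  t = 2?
Partiendo de la velocidad v(t) = 2·t - 3, tomamos 1 integral. Integrando la velocidad y usando la condición inicial x(0) = 3, obtenemos x(t) = t^2 - 3·t + 3. Tenemos la posición x(t) = t^2 - 3·t + 3. Sustituyendo t = 2: x(2) = 1.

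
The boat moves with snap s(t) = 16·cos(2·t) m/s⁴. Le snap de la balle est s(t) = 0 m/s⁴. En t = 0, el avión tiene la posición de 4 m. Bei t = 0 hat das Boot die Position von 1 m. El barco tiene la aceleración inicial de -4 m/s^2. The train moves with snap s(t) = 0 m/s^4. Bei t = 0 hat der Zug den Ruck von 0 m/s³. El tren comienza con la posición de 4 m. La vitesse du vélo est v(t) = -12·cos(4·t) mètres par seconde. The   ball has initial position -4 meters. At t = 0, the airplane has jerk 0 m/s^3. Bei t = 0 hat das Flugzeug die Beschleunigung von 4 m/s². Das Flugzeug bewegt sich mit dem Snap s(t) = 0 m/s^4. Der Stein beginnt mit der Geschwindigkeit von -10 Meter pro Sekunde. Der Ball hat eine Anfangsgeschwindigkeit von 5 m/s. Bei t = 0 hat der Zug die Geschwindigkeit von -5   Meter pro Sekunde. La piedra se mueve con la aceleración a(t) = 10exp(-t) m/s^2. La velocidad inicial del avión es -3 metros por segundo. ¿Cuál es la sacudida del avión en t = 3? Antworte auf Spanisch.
Debemos encontrar la antiderivada de nuestra ecuación del snap s(t) = 0 1 vez. Integrando el snap y usando la condición inicial j(0) = 0, obtenemos j(t) = 0. Usando j(t) = 0 y sustituyendo t = 3, encontramos j = 0.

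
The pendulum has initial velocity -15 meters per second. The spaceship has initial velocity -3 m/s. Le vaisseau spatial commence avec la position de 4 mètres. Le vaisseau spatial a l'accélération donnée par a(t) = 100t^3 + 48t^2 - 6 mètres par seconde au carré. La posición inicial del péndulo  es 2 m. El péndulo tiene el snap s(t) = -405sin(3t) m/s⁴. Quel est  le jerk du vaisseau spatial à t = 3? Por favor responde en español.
Para resolver esto, necesitamos tomar 1 derivada de nuestra ecuación de la aceleración a(t) = 100·t^3 + 48·t^2 - 6. Derivando la aceleración, obtenemos la sacudida: j(t) = 300·t^2 + 96·t. De la ecuación de la sacudida j(t) = 300·t^2 + 96·t, sustituimos t = 3 para obtener j = 2988.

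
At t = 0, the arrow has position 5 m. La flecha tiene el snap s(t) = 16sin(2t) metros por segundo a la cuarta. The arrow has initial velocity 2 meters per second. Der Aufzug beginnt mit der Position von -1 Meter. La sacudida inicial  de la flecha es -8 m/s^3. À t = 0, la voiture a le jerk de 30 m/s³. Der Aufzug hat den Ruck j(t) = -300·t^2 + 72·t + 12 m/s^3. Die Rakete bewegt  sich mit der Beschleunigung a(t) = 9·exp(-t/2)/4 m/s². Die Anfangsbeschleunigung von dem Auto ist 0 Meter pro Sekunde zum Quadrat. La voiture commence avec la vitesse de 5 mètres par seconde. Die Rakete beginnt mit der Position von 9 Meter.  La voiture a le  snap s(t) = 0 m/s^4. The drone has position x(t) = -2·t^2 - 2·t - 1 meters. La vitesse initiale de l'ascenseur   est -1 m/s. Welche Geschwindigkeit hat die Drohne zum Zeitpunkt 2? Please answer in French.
Pour résoudre ceci, nous devons prendre 1 dérivée de notre équation de la position x(t) = -2·t^2 - 2·t - 1. En prenant d/dt de x(t), nous trouvons v(t) = -4·t - 2. De l'équation de la vitesse v(t) = -4·t - 2, nous substituons t = 2 pour obtenir v = -10.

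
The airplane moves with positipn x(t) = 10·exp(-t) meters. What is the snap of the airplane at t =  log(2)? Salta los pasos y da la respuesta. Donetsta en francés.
Le snap à t = log(2) est s = 5.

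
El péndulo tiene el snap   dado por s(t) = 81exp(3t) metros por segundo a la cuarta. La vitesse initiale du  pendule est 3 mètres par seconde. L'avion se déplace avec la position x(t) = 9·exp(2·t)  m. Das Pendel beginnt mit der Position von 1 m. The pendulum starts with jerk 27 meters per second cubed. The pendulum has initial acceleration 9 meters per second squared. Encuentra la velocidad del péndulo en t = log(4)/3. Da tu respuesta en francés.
Nous devons intégrer notre équation du snap s(t) = 81·exp(3·t) 3 fois. L'intégrale du snap est le jerk. En utilisant j(0) = 27, nous obtenons j(t) = 27·exp(3·t). En prenant ∫j(t)dt et en appliquant a(0) = 9, nous trouvons a(t) = 9·exp(3·t). En intégrant l'accélération et en utilisant la condition initiale v(0) = 3, nous obtenons v(t) = 3·exp(3·t). Nous avons la vitesse v(t) = 3·exp(3·t). En substituant t = log(4)/3: v(log(4)/3) = 12.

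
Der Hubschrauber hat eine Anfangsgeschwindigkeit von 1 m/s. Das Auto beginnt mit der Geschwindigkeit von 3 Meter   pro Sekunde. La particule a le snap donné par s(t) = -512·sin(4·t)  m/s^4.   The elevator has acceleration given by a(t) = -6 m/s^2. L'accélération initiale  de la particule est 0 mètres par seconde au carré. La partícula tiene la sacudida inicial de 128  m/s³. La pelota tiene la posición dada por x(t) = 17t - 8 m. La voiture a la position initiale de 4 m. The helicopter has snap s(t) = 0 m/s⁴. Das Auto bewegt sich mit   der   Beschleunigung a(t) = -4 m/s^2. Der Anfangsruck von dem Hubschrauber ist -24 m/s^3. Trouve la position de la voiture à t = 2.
Pour résoudre ceci, nous devons prendre 2 primitives de notre équation de l'accélération a(t) = -4. En prenant ∫a(t)dt et en appliquant v(0) = 3, nous trouvons v(t) = 3 - 4·t. En intégrant la vitesse et en utilisant la condition initiale x(0) = 4, nous obtenons x(t) = -2·t^2 + 3·t + 4. En utilisant x(t) = -2·t^2 + 3·t + 4 et en substituant t = 2, nous trouvons x = 2.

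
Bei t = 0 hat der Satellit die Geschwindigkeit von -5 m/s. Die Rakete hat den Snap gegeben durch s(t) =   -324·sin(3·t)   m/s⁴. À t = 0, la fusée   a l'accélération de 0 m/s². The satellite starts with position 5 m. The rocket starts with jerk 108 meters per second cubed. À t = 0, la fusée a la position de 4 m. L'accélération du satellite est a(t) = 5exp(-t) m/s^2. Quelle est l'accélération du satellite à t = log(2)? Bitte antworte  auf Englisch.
Using a(t) = 5·exp(-t) and substituting t = log(2), we find a = 5/2.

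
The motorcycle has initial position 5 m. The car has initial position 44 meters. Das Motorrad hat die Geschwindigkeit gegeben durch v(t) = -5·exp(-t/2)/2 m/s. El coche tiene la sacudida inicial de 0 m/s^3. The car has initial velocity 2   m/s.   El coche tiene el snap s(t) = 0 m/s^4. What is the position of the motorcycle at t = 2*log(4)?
We need to integrate our velocity equation v(t) = -5·exp(-t/2)/2 1 time. Finding the antiderivative of v(t) and using x(0) = 5: x(t) = 5·exp(-t/2). We have position x(t) = 5·exp(-t/2). Substituting t = 2*log(4): x(2*log(4)) = 5/4.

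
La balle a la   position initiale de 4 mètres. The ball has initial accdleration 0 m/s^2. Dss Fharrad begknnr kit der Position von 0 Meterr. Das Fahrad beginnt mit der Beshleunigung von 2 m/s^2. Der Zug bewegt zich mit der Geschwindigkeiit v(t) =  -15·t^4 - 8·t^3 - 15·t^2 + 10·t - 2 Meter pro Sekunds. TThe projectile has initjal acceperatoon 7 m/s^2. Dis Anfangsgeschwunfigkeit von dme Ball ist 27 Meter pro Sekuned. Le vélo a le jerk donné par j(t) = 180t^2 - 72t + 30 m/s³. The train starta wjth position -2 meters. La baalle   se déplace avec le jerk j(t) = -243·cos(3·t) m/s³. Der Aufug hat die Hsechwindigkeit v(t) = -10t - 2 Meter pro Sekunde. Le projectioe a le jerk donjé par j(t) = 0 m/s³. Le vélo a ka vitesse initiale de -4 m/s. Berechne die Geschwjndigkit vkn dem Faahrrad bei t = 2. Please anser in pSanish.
Para resolver esto, necesitamos tomar 2 integrales de nuestra ecuación de la sacudida j(t) = 180·t^2 - 72·t + 30. Tomando ∫j(t)dt y aplicando a(0) = 2, encontramos a(t) = 60·t^3 - 36·t^2 + 30·t + 2. Integrando la aceleración y usando la condición inicial v(0) = -4, obtenemos v(t) = 15·t^4 - 12·t^3 + 15·t^2 + 2·t - 4. De la ecuación de la velocidad v(t) = 15·t^4 - 12·t^3 + 15·t^2 + 2·t - 4, sustituimos t = 2 para obtener v = 204.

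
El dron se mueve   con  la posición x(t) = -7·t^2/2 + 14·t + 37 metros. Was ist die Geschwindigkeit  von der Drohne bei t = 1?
Wir müssen unsere Gleichung für die Position x(t) = -7·t^2/2 + 14·t + 37 1-mal ableiten. Mit d/dt von x(t) finden wir v(t) = 14 - 7·t. Mit v(t) = 14 - 7·t und Einsetzen von t = 1, finden wir v = 7.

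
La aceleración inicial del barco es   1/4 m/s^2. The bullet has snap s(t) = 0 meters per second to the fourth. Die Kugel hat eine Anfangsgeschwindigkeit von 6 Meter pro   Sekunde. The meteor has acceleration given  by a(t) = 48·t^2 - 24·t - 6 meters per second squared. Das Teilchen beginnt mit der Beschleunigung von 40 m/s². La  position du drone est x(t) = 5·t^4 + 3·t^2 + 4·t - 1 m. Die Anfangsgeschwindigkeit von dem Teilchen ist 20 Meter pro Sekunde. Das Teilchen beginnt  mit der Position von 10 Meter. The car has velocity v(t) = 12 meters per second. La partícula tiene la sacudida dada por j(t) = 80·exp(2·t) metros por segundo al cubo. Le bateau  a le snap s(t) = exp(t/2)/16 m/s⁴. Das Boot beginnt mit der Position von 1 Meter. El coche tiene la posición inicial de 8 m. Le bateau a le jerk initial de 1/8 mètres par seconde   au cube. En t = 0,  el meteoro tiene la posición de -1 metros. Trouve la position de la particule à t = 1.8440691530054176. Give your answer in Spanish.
Partiendo de la sacudida j(t) = 80·exp(2·t), tomamos 3 antiderivadas. Integrando la sacudida y usando la condición inicial a(0) = 40, obtenemos a(t) = 40·exp(2·t). Tomando ∫a(t)dt y aplicando v(0) = 20, encontramos v(t) = 20·exp(2·t). La integral de la velocidad, con x(0) = 10, da la posición: x(t) = 10·exp(2·t). Tenemos la posición x(t) = 10·exp(2·t). Sustituyendo t = 1.8440691530054176: x(1.8440691530054176) = 399.703650591726.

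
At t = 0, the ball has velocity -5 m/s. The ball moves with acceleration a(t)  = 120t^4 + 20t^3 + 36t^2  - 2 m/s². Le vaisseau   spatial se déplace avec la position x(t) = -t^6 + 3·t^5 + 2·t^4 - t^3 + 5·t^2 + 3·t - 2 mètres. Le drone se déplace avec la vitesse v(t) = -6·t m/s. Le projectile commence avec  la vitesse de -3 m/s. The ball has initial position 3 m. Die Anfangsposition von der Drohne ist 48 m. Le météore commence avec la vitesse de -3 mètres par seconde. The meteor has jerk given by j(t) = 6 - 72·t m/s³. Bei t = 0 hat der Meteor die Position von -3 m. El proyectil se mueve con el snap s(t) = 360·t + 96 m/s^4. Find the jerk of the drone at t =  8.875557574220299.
Starting from velocity v(t) = -6·t, we take 2 derivatives. The derivative of velocity gives acceleration: a(t) = -6. Taking d/dt of a(t), we find j(t) = 0. From the given jerk equation j(t) = 0, we substitute t = 8.875557574220299 to get j = 0.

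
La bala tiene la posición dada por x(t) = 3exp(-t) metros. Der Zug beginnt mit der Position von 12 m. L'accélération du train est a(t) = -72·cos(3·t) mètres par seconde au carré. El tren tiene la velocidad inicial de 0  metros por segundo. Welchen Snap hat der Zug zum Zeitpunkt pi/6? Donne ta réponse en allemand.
Um dies zu lösen, müssen wir 2 Ableitungen unserer Gleichung für die Beschleunigung a(t) = -72·cos(3·t) nehmen. Mit d/dt von a(t) finden wir j(t) = 216·sin(3·t). Durch Ableiten von dem Ruck erhalten wir den Snap: s(t) = 648·cos(3·t). Wir haben den Snap s(t) = 648·cos(3·t). Durch Einsetzen von t = pi/6: s(pi/6) = 0.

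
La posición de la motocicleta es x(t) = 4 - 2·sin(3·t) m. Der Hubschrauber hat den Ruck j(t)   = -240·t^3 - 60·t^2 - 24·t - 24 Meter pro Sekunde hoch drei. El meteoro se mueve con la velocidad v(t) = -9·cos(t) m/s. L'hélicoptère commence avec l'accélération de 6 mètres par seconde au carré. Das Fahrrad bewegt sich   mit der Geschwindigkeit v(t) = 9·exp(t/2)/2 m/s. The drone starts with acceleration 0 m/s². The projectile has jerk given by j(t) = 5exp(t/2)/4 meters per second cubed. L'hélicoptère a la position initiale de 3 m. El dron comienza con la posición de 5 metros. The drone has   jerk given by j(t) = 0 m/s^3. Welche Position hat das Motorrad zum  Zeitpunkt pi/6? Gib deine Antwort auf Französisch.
Nous avons la position x(t) = 4 - 2·sin(3·t). En substituant t = pi/6: x(pi/6) = 2.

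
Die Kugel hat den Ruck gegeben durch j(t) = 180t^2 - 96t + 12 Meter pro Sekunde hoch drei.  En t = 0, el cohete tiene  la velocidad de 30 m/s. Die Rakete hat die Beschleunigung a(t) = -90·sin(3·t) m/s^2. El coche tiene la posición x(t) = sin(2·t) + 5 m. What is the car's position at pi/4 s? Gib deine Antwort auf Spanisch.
Usando x(t) = sin(2·t) + 5 y sustituyendo t = pi/4, encontramos x = 6.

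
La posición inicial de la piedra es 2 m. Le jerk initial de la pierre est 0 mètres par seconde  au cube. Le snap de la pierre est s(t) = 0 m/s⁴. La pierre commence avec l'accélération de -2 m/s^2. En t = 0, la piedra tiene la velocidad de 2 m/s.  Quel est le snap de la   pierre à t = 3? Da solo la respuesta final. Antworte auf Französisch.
Le snap à t = 3 est s = 0.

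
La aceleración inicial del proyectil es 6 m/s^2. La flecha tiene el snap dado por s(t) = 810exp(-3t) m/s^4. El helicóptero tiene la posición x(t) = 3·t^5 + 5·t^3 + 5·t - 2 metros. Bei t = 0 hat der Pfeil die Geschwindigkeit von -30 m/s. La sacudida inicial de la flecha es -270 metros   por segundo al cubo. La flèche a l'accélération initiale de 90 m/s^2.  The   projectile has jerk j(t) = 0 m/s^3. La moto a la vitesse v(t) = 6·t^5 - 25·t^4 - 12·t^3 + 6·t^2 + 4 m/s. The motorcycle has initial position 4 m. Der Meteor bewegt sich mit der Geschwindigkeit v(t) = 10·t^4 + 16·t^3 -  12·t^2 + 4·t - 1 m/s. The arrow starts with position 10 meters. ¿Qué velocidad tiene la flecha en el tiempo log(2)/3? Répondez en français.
Nous devons trouver la primitive de notre équation du snap s(t) = 810·exp(-3·t) 3 fois. En intégrant le snap et en utilisant la condition initiale j(0) = -270, nous obtenons j(t) = -270·exp(-3·t). En intégrant le jerk et en utilisant la condition initiale a(0) = 90, nous obtenons a(t) = 90·exp(-3·t). L'intégrale de l'accélération, avec v(0) = -30, donne la vitesse: v(t) = -30·exp(-3·t). Nous avons la vitesse v(t) = -30·exp(-3·t). En substituant t = log(2)/3: v(log(2)/3) = -15.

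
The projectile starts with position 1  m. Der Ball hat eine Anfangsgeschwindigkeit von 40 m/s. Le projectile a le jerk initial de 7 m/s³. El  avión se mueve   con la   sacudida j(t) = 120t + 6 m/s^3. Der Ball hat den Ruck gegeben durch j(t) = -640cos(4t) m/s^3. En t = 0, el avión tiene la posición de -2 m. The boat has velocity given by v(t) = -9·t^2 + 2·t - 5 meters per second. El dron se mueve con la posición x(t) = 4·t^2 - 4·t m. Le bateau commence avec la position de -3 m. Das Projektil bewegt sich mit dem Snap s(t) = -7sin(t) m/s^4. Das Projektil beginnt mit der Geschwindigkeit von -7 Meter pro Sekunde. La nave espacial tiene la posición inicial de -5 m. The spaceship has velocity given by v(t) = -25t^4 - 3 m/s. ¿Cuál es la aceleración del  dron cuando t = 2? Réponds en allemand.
Um dies zu lösen, müssen wir 2 Ableitungen unserer Gleichung für die Position x(t) = 4·t^2 - 4·t nehmen. Durch Ableiten von der Position erhalten wir die Geschwindigkeit: v(t) = 8·t - 4. Die Ableitung von der Geschwindigkeit ergibt die Beschleunigung: a(t) = 8. Wir haben die Beschleunigung a(t) = 8. Durch Einsetzen von t = 2: a(2) = 8.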